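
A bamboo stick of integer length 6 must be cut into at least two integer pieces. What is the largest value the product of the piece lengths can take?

9

Fill m[k] for k=2..6: at each k try every first piece i and multiply by the better of (k−i) uncut or m[k−i].
m[2] = 1·max(1,0) = 1·1 = 1
m[3] = 1·max(2,1) = 1·2 = 2
m[4] = 2·max(2,1) = 2·2 = 4
m[5] = 2·max(3,2) = 2·3 = 6
m[6] = 3·max(3,2) = 3·3 = 9
One optimal split: 3 + 3; product 3·3 = 9.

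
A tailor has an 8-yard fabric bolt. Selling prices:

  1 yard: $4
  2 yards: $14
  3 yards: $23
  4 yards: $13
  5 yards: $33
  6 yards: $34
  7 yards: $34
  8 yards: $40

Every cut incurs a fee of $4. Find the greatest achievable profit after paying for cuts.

Consider every possible first cut. v[k] is the best of p[i]+v[k−i] over all sellable i≤k, charging 4 whenever i<k.
v[1] = 4
v[2] = max(4+4-4, 14+0) = 14
v[3] = max(4+14-4, 14+4-4, 23+0) = 23
v[4] = max(4+23-4, 14+14-4, 23+4-4, 13+0) = 24
v[5] = max(4+24-4, 14+23-4, 23+14-4, 13+4-4, 33+0) = 33
v[6] = max(4+33-4, 14+24-4, 23+23-4, 13+14-4, 33+4-4, 34+0) = 42
v[7] = max(4+42-4, 14+33-4, 23+24-4, …, 34+4-4, 34+0) = 43
v[8] = max(4+43-4, 14+42-4, 23+33-4, …, 34+4-4, 40+0) = 52
One optimal plan: pieces 3 + 3 + 2 (2 cuts) → $60 − $8 = $52.

52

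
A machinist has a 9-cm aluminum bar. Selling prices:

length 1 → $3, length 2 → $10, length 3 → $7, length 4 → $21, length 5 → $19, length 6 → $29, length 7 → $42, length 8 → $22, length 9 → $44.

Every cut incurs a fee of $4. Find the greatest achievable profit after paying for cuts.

Build r[k] bottom-up: r[k] = max over allowed piece i of (p[i] + r[k−i]) − 4 per cut.
r[1] = 3
r[2] = max(3+3-4, 10+0) = 10
r[3] = max(3+10-4, 10+3-4, 7+0) = 9
r[4] = max(3+9-4, 10+10-4, 7+3-4, 21+0) = 21
r[5] = max(3+21-4, 10+9-4, 7+10-4, 21+3-4, 19+0) = 20
r[6] = max(3+20-4, 10+21-4, 7+9-4, 21+10-4, 19+3-4, 29+0) = 29
r[7] = max(3+29-4, 10+20-4, 7+21-4, …, 29+3-4, 42+0) = 42
r[8] = max(3+42-4, 10+29-4, 7+20-4, …, 42+3-4, 22+0) = 41
r[9] = max(3+41-4, 10+42-4, 7+29-4, …, 22+3-4, 44+0) = 48
One optimal plan: pieces 7 + 2 (1 cut) → $52 − $4 = $48.

48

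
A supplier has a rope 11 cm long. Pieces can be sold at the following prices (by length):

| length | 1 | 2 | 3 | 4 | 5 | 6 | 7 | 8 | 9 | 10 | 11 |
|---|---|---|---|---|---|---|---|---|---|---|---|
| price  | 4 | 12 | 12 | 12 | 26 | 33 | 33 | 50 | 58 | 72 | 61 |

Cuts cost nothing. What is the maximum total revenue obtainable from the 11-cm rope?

76

Build r[k] bottom-up: r[k] = max over allowed piece i of (p[i] + r[k−i]).
r[1] = 4
r[2] = 12
r[3] = 16  (first piece 1, then r[2]=12)
r[4] = 24  (first piece 2, then r[2]=12)
r[5] = 28  (first piece 1, then r[4]=24)
r[6] = 36  (first piece 2, then r[4]=24)
r[7] = 40  (first piece 1, then r[6]=36)
r[8] = 50
r[9] = 58
r[10] = 72
r[11] = 76  (first piece 1, then r[10]=72)
One optimal cutting: 10 + 1 → €72 + €4 = €76.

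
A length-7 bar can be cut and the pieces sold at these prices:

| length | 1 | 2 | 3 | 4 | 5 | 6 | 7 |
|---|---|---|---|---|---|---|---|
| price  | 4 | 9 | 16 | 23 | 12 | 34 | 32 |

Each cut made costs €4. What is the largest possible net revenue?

35

Consider every possible first cut. v[k] is the best of p[i]+v[k−i] over all sellable i≤k, charging 4 whenever i<k.
v[1] = 4
v[2] = max(4+4-4, 9+0) = 9
v[3] = max(4+9-4, 9+4-4, 16+0) = 16
v[4] = max(4+16-4, 9+9-4, 16+4-4, 23+0) = 23
v[5] = max(4+23-4, 9+16-4, 16+9-4, 23+4-4, 12+0) = 23
v[6] = max(4+23-4, 9+23-4, 16+16-4, 23+9-4, 12+4-4, 34+0) = 34
v[7] = max(4+34-4, 9+23-4, 16+23-4, …, 34+4-4, 32+0) = 35
One optimal plan: pieces 4 + 3 (1 cut) → €39 − €4 = €35.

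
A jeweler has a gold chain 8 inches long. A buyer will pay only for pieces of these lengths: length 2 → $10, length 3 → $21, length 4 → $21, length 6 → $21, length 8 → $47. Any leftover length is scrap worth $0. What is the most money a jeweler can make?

52

Build r[k] bottom-up: r[k] = max over allowed piece i of (p[i] + r[k−i]).
r[1] = 0
r[2] = 10
r[3] = max(10+0, 21+0) = 21
r[4] = max(10+10, 21+0, 21+0) = 21
r[5] = max(10+21, 21+10, 21+0) = 31
r[6] = max(10+21, 21+21, 21+10, 21+0) = 42
r[7] = max(10+31, 21+21, 21+21, 21+0) = 42
r[8] = max(10+42, 21+31, 21+21, 21+10, 47+0) = 52
One optimal cutting: 3 + 3 + 2 → $52.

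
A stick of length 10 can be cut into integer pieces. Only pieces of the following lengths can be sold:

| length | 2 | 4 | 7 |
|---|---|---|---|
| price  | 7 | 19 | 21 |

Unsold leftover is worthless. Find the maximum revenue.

45

Build f[k] bottom-up: f[k] = max over allowed piece i of (p[i] + f[k−i]).
f[1] = 0
f[2] = 7
f[3] = 7
f[4] = 19
f[5] = 19
f[6] = 26  (first piece 2, then f[4]=19)
f[7] = 26
f[8] = 38  (first piece 4, then f[4]=19)
f[9] = 38
f[10] = 45  (first piece 2, then f[8]=38)
One optimal cutting: 4 + 4 + 2 → $45.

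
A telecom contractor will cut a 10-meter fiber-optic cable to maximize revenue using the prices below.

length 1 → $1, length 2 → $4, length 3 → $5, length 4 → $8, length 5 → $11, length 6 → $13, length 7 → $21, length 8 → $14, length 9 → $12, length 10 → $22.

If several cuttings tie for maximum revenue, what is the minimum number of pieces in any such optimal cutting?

2

Build r[k] bottom-up: r[k] = max over allowed piece i of (p[i] + r[k−i]).
r[1] = 1
r[2] = max(1+1, 4+0) = 4
r[3] = max(1+4, 4+1, 5+0) = 5
r[4] = max(1+5, 4+4, 5+1, 8+0) = 8
r[5] = max(1+8, 4+5, 5+4, 8+1, 11+0) = 11
r[6] = max(1+11, 4+8, 5+5, 8+4, 11+1, 13+0) = 13
r[7] = max(1+13, 4+11, 5+8, …, 13+1, 21+0) = 21
r[8] = max(1+21, 4+13, 5+11, …, 21+1, 14+0) = 22
r[9] = max(1+22, 4+21, 5+13, …, 14+1, 12+0) = 25
r[10] = max(1+25, 4+22, 5+21, …, 12+1, 22+0) = 26
Maximum revenue is $26.
Now minimize piece count subject to staying optimal: for each k, pieces[k] = 1 + min over i with p[i]+r[k−i]=r[k] of pieces[k−i].
pieces[7] = 1
pieces[8] = 2
pieces[9] = 2
pieces[10] = 2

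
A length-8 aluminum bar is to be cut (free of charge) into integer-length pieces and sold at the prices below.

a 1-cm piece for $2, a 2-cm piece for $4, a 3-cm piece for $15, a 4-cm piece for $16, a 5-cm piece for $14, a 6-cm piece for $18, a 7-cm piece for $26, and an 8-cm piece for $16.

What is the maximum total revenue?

Build best[k] bottom-up: best[k] = max over allowed piece i of (p[i] + best[k−i]).
best[1] = 2
best[2] = max(2+2, 4+0) = 4
best[3] = max(2+4, 4+2, 15+0) = 15
best[4] = max(2+15, 4+4, 15+2, 16+0) = 17
best[5] = max(2+17, 4+15, 15+4, 16+2, 14+0) = 19
best[6] = max(2+19, 4+17, 15+15, 16+4, 14+2, 18+0) = 30
best[7] = max(2+30, 4+19, 15+17, …, 18+2, 26+0) = 32
best[8] = max(2+32, 4+30, 15+19, …, 26+2, 16+0) = 34
One optimal cutting: 3 + 3 + 1 + 1 → $15 + $15 + $2 + $2 = $34.

34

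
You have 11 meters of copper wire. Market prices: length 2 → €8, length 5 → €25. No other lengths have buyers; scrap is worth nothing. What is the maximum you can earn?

Consider every possible first cut. best[k] is the best of p[i]+best[k−i] over all sellable i≤k.
best[1] = 0
best[2] = 8
best[3] = 8
best[4] = 16  (first piece 2, then best[2]=8)
best[5] = max(8+8, 25+0) = 25
best[6] = max(8+16, 25+0) = 25
best[7] = max(8+25, 25+8) = 33
best[8] = max(8+25, 25+8) = 33
best[9] = max(8+33, 25+16) = 41
best[10] = max(8+33, 25+25) = 50
best[11] = max(8+41, 25+25) = 50
One optimal cutting: pieces 5 + 5 with 1 meter of scrap → €50.

50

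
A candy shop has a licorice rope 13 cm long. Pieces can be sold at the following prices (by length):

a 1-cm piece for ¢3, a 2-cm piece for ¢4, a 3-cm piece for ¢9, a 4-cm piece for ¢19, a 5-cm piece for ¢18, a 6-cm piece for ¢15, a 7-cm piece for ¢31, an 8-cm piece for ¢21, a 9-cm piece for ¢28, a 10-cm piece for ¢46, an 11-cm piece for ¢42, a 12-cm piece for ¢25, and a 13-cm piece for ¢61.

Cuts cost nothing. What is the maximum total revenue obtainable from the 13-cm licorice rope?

Build R[k] bottom-up: R[k] = max over allowed piece i of (p[i] + R[k−i]).
R[1] = 3
R[2] = max(3+3, 4+0) = 6
R[3] = max(3+6, 4+3, 9+0) = 9
R[4] = max(3+9, 4+6, 9+3, 19+0) = 19
R[5] = max(3+19, 4+9, 9+6, 19+3, 18+0) = 22
R[6] = max(3+22, 4+19, 9+9, 19+6, 18+3, 15+0) = 25
R[7] = max(3+25, 4+22, 9+19, …, 15+3, 31+0) = 31
R[8] = max(3+31, 4+25, 9+22, …, 31+3, 21+0) = 38
R[9] = max(3+38, 4+31, 9+25, …, 21+3, 28+0) = 41
R[10] = max(3+41, 4+38, 9+31, …, 28+3, 46+0) = 46
R[11] = max(3+46, 4+41, 9+38, …, 46+3, 42+0) = 50
R[12] = max(3+50, 4+46, 9+41, …, 42+3, 25+0) = 57
R[13] = max(3+57, 4+50, 9+46, …, 25+3, 61+0) = 61
Best is to sell the whole 13-cm piece uncut for ¢61.

61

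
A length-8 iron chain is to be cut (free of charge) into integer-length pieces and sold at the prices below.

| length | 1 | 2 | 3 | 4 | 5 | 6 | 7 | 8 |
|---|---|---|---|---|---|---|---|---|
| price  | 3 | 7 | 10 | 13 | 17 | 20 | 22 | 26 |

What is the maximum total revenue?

28

Let best[k] be the best obtainable value from length k. For each k, try every first piece i and keep the best of price[i] + best[k−i].
best[1] = 3
best[2] = 7
best[3] = 10  (first piece 1, then best[2]=7)
best[4] = 14  (first piece 2, then best[2]=7)
best[5] = 17  (first piece 1, then best[4]=14)
best[6] = 21  (first piece 2, then best[4]=14)
best[7] = 24  (first piece 1, then best[6]=21)
best[8] = 28  (first piece 2, then best[6]=21)
One optimal cutting: 2 + 2 + 2 + 2 → $7 + $7 + $7 + $7 = $28.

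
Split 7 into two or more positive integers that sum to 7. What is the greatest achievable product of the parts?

Define g[k] = max over 1≤i<k of i · max(k−i, g[k−i]); the inner max lets the remainder stay uncut if that's better.
g[2] = 1*max(1,0) = 1*1 = 1
g[3] = max(1*2, 2*1) = 2
g[4] = max(1*3, 2*2, 3*1) = 4
g[5] = max(1*4, 2*3, 3*2, 4*1) = 6
g[6] = max(1*6, 2*4, 3*3, 4*2, 5*1) = 9
g[7] = max(1*9, 2*6, 3*4, 4*3, 5*2, 6*1) = 12
One optimal split: 3 + 2 + 2; product 3*2*2 = 12.

12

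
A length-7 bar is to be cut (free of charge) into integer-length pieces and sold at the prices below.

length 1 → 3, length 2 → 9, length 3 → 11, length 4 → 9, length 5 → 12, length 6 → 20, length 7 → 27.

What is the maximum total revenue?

Build r[k] bottom-up: r[k] = max over allowed piece i of (p[i] + r[k−i]).
r[1] = 3
r[2] = 9
r[3] = 12  (first piece 1, then r[2]=9)
r[4] = 18  (first piece 2, then r[2]=9)
r[5] = 21  (first piece 1, then r[4]=18)
r[6] = 27  (first piece 2, then r[4]=18)
r[7] = 30  (first piece 1, then r[6]=27)
One optimal cutting: 2 + 2 + 2 + 1 → 9 + 9 + 9 + 3 = 30.

30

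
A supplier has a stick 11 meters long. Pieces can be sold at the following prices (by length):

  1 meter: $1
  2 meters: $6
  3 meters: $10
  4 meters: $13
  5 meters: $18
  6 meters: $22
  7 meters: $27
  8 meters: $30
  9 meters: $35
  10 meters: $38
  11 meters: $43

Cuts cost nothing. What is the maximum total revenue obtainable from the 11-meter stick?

43

Build R[k] bottom-up: R[k] = max over allowed piece i of (p[i] + R[k−i]).
R[1] = 1
R[2] = max(1+1, 6+0) = 6
R[3] = max(1+6, 6+1, 10+0) = 10
R[4] = max(1+10, 6+6, 10+1, 13+0) = 13
R[5] = max(1+13, 6+10, 10+6, 13+1, 18+0) = 18
R[6] = max(1+18, 6+13, 10+10, 13+6, 18+1, 22+0) = 22
R[7] = max(1+22, 6+18, 10+13, …, 22+1, 27+0) = 27
R[8] = max(1+27, 6+22, 10+18, …, 27+1, 30+0) = 30
R[9] = max(1+30, 6+27, 10+22, …, 30+1, 35+0) = 35
R[10] = max(1+35, 6+30, 10+27, …, 35+1, 38+0) = 38
R[11] = max(1+38, 6+35, 10+30, …, 38+1, 43+0) = 43
Best is to sell the whole 11-meter piece uncut for $43.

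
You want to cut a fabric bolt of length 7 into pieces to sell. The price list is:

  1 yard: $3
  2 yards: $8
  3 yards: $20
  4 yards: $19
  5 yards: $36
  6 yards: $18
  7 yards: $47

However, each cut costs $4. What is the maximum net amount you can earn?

47

Build net[k] bottom-up: net[k] = max over allowed piece i of (p[i] + net[k−i]) − 4 per cut.
net[1] = 3
net[2] = 8
net[3] = 20
net[4] = 19  (first piece 1, then net[3]=20)
net[5] = 36
net[6] = 36  (first piece 3, then net[3]=20)
net[7] = 47
Best is to make no cuts and sell whole for $47.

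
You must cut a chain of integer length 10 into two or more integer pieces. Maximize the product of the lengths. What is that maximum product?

Fill m[k] for k=2..10: at each k try every first piece i and multiply by the better of (k−i) uncut or m[k−i].
m[2] = 1×max(1,0) = 1×1 = 1
m[3] = max(1×2, 2×1) = 2
m[4] = max(1×3, 2×2, 3×1) = 4
m[5] = max(1×4, 2×3, 3×2, 4×1) = 6
m[6] = max(1×6, 2×4, 3×3, 4×2, 5×1) = 9
m[7] = max(1×9, 2×6, 3×4, 4×3, 5×2, 6×1) = 12
m[8] = max(1×12, 2×9, 3×6, …, 6×2, 7×1) = 18
m[9] = max(1×18, 2×12, 3×9, …, 7×2, 8×1) = 27
m[10] = max(1×27, 2×18, 3×12, …, 8×2, 9×1) = 36
One optimal split: 3 + 3 + 2 + 2; product 3×3×2×2 = 36.

36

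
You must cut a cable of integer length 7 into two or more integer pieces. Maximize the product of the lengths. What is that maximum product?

Let f[k] be the best product for length k (with at least one cut). For each first piece i, the rest contributes max(k−i, f[k−i]).
f[2] = 1×max(1,0) = 1×1 = 1
f[3] = 1×max(2,1) = 1×2 = 2
f[4] = 2×max(2,1) = 2×2 = 4
f[5] = 2×max(3,2) = 2×3 = 6
f[6] = 3×max(3,2) = 3×3 = 9
f[7] = 2×max(5,6) = 2×6 = 12
One optimal split: 3 + 2 + 2; product 3×2×2 = 12.

12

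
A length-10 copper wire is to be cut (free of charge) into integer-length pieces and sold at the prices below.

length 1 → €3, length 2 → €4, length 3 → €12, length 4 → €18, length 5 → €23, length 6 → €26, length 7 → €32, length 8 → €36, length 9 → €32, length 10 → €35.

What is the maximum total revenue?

46

Consider every possible first cut. R[k] is the best of p[i]+R[k−i] over all sellable i≤k.
R[1] = 3
R[2] = 6  (first piece 1, then R[1]=3)
R[3] = 12
R[4] = 18
R[5] = 23
R[6] = 26  (first piece 1, then R[5]=23)
R[7] = 32
R[8] = 36  (first piece 4, then R[4]=18)
R[9] = 41  (first piece 4, then R[5]=23)
R[10] = 46  (first piece 5, then R[5]=23)
One optimal cutting: 5 + 5 → €23 + €23 = €46.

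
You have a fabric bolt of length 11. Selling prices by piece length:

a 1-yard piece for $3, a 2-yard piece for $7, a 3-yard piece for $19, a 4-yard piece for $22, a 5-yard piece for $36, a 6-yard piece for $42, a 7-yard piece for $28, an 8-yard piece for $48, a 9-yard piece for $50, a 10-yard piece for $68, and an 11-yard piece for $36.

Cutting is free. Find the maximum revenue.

Consider every possible first cut. best[k] is the best of p[i]+best[k−i] over all sellable i≤k.
best[1] = 3
best[2] = max(3+3, 7+0) = 7
best[3] = max(3+7, 7+3, 19+0) = 19
best[4] = max(3+19, 7+7, 19+3, 22+0) = 22
best[5] = max(3+22, 7+19, 19+7, 22+3, 36+0) = 36
best[6] = max(3+36, 7+22, 19+19, 22+7, 36+3, 42+0) = 42
best[7] = max(3+42, 7+36, 19+22, …, 42+3, 28+0) = 45
best[8] = max(3+45, 7+42, 19+36, …, 28+3, 48+0) = 55
best[9] = max(3+55, 7+45, 19+42, …, 48+3, 50+0) = 61
best[10] = max(3+61, 7+55, 19+45, …, 50+3, 68+0) = 72
best[11] = max(3+72, 7+61, 19+55, …, 68+3, 36+0) = 78
One optimal cutting: 6 + 5 → $42 + $36 = $78.

78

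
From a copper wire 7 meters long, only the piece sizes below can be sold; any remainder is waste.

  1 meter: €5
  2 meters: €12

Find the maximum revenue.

Build r[k] bottom-up: r[k] = max over allowed piece i of (p[i] + r[k−i]).
r[1] = 5
r[2] = max(5+5, 12+0) = 12
r[3] = max(5+12, 12+5) = 17
r[4] = max(5+17, 12+12) = 24
r[5] = max(5+24, 12+17) = 29
r[6] = max(5+29, 12+24) = 36
r[7] = max(5+36, 12+29) = 41
One optimal cutting: 2 + 2 + 2 + 1 → €41.

41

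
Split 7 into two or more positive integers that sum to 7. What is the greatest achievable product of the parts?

12

Define prod[k] = max over 1≤i<k of i · max(k−i, prod[k−i]); the inner max lets the remainder stay uncut if that's better.
Small cases: prod[2]=1.
prod[3] = max(1×2, 2×1) = 2
prod[4] = max(1×3, 2×2, 3×1) = 4
prod[5] = max(1×4, 2×3, 3×2, 4×1) = 6
prod[6] = max(1×6, 2×4, 3×3, 4×2, 5×1) = 9
prod[7] = max(1×9, 2×6, 3×4, 4×3, 5×2, 6×1) = 12
One optimal split: 3 + 2 + 2; product 3×2×2 = 12.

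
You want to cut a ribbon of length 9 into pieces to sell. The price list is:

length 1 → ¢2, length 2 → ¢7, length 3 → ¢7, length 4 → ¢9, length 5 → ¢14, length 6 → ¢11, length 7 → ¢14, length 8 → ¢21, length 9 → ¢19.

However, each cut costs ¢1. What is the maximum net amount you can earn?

26

Consider every possible first cut. net[k] is the best of p[i]+net[k−i] over all sellable i≤k, charging 1 whenever i<k.
net[1] = 2
net[2] = 7
net[3] = 8  (first piece 1, then net[2]=7)
net[4] = 13  (first piece 2, then net[2]=7)
net[5] = 14  (first piece 1, then net[4]=13)
net[6] = 19  (first piece 2, then net[4]=13)
net[7] = 20  (first piece 1, then net[6]=19)
net[8] = 25  (first piece 2, then net[6]=19)
net[9] = 26  (first piece 1, then net[8]=25)
One optimal plan: pieces 2 + 2 + 2 + 2 + 1 (4 cuts) → ¢30 − ¢4 = ¢26.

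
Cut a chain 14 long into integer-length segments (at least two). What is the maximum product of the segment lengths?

162

Let prod[k] be the best product for length k (with at least one cut). For each first piece i, the rest contributes max(k−i, prod[k−i]).
prod[2] = 1×max(1,0) = 1×1 = 1
prod[3] = max(1×2, 2×1) = 2
prod[4] = max(1×3, 2×2, 3×1) = 4
prod[5] = max(1×4, 2×3, 3×2, 4×1) = 6
prod[6] = max(1×6, 2×4, 3×3, 4×2, 5×1) = 9
prod[7] = max(1×9, 2×6, 3×4, 4×3, 5×2, 6×1) = 12
prod[8] = max(1×12, 2×9, 3×6, …, 6×2, 7×1) = 18
prod[9] = max(1×18, 2×12, 3×9, …, 7×2, 8×1) = 27
prod[10] = max(1×27, 2×18, 3×12, …, 8×2, 9×1) = 36
prod[11] = max(1×36, 2×27, 3×18, …, 9×2, 10×1) = 54
prod[12] = max(1×54, 2×36, 3×27, …, 10×2, 11×1) = 81
prod[13] = max(1×81, 2×54, 3×36, …, 11×2, 12×1) = 108
prod[14] = max(1×108, 2×81, 3×54, …, 12×2, 13×1) = 162
One optimal split: 3 + 3 + 3 + 3 + 2; product 3×3×3×3×2 = 162.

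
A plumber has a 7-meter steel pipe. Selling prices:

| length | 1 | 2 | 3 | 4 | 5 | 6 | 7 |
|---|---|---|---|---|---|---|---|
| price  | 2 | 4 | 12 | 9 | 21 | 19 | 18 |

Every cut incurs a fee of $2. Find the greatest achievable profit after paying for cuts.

23

Consider every possible first cut. v[k] is the best of p[i]+v[k−i] over all sellable i≤k, charging 2 whenever i<k.
v[1] = 2
v[2] = max(2+2-2, 4+0) = 4
v[3] = max(2+4-2, 4+2-2, 12+0) = 12
v[4] = max(2+12-2, 4+4-2, 12+2-2, 9+0) = 12
v[5] = max(2+12-2, 4+12-2, 12+4-2, 9+2-2, 21+0) = 21
v[6] = max(2+21-2, 4+12-2, 12+12-2, 9+4-2, 21+2-2, 19+0) = 22
v[7] = max(2+22-2, 4+21-2, 12+12-2, …, 19+2-2, 18+0) = 23
One optimal plan: pieces 5 + 2 (1 cut) → $25 − $2 = $23.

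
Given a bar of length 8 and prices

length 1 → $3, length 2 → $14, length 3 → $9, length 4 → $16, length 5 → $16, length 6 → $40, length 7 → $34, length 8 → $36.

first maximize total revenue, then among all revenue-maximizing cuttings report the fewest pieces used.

4

Let r[k] be the best obtainable value from length k. For each k, try every first piece i and keep the best of price[i] + r[k−i].
r[1] = 3
r[2] = max(3+3, 14+0) = 14
r[3] = max(3+14, 14+3, 9+0) = 17
r[4] = max(3+17, 14+14, 9+3, 16+0) = 28
r[5] = max(3+28, 14+17, 9+14, 16+3, 16+0) = 31
r[6] = max(3+31, 14+28, 9+17, 16+14, 16+3, 40+0) = 42
r[7] = max(3+42, 14+31, 9+28, …, 40+3, 34+0) = 45
r[8] = max(3+45, 14+42, 9+31, …, 34+3, 36+0) = 56
Maximum revenue is $56.
Now minimize piece count subject to staying optimal: for each k, pieces[k] = 1 + min over i with p[i]+r[k−i]=r[k] of pieces[k−i].
pieces[5] = 3
pieces[6] = 3
pieces[7] = 4
pieces[8] = 4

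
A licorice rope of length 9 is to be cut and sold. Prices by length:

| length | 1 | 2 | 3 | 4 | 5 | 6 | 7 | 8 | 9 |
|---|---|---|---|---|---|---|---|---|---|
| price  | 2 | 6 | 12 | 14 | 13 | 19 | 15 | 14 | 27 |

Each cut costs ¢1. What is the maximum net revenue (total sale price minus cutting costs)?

34

Build v[k] bottom-up: v[k] = max over allowed piece i of (p[i] + v[k−i]) − 1 per cut.
v[1] = 2
v[2] = max(2+2-1, 6+0) = 6
v[3] = max(2+6-1, 6+2-1, 12+0) = 12
v[4] = max(2+12-1, 6+6-1, 12+2-1, 14+0) = 14
v[5] = max(2+14-1, 6+12-1, 12+6-1, 14+2-1, 13+0) = 17
v[6] = max(2+17-1, 6+14-1, 12+12-1, 14+6-1, 13+2-1, 19+0) = 23
v[7] = max(2+23-1, 6+17-1, 12+14-1, …, 19+2-1, 15+0) = 25
v[8] = max(2+25-1, 6+23-1, 12+17-1, …, 15+2-1, 14+0) = 28
v[9] = max(2+28-1, 6+25-1, 12+23-1, …, 14+2-1, 27+0) = 34
One optimal plan: pieces 3 + 3 + 3 (2 cuts) → ¢36 − ¢2 = ¢34.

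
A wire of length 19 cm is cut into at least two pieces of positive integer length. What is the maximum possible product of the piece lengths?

Let prod[k] be the best product for length k (with at least one cut). For each first piece i, the rest contributes max(k−i, prod[k−i]).
Small cases: prod[2]=1, prod[3]=2, prod[4]=4, prod[5]=6, prod[6]=9, prod[7]=12, prod[8]=18, prod[9]=27, prod[10]=36, prod[11]=54.
prod[12] = max(1·54, 2·36, 3·27, …, 10·2, 11·1) = 81
prod[13] = max(1·81, 2·54, 3·36, …, 11·2, 12·1) = 108
prod[14] = max(1·108, 2·81, 3·54, …, 12·2, 13·1) = 162
prod[15] = max(1·162, 2·108, 3·81, …, 13·2, 14·1) = 243
prod[16] = max(1·243, 2·162, 3·108, …, 14·2, 15·1) = 324
prod[17] = max(1·324, 2·243, 3·162, …, 15·2, 16·1) = 486
prod[18] = max(1·486, 2·324, 3·243, …, 16·2, 17·1) = 729
prod[19] = max(1·729, 2·486, 3·324, …, 17·2, 18·1) = 972
One optimal split: 3 + 3 + 3 + 3 + 3 + 2 + 2; product 3·3·3·3·3·2·2 = 972.

972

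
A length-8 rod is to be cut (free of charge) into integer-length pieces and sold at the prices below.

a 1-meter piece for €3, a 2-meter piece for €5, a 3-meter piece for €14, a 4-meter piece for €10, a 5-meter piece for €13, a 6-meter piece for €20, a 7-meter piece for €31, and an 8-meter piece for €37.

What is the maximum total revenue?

Build v[k] bottom-up: v[k] = max over allowed piece i of (p[i] + v[k−i]).
v[1] = 3
v[2] = max(3+3, 5+0) = 6
v[3] = max(3+6, 5+3, 14+0) = 14
v[4] = max(3+14, 5+6, 14+3, 10+0) = 17
v[5] = max(3+17, 5+14, 14+6, 10+3, 13+0) = 20
v[6] = max(3+20, 5+17, 14+14, 10+6, 13+3, 20+0) = 28
v[7] = max(3+28, 5+20, 14+17, …, 20+3, 31+0) = 31
v[8] = max(3+31, 5+28, 14+20, …, 31+3, 37+0) = 37
Best is to sell the whole 8-meter piece uncut for €37.

37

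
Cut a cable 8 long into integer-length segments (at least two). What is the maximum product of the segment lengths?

Define P[k] = max over 1≤i<k of i · max(k−i, P[k−i]); the inner max lets the remainder stay uncut if that's better.
P[2] = 1·max(1,0) = 1·1 = 1
P[3] = 1·max(2,1) = 1·2 = 2
P[4] = 2·max(2,1) = 2·2 = 4
P[5] = 2·max(3,2) = 2·3 = 6
P[6] = 3·max(3,2) = 3·3 = 9
P[7] = 2·max(5,6) = 2·6 = 12
P[8] = 2·max(6,9) = 2·9 = 18
One optimal split: 3 + 3 + 2; product 3·3·2 = 18.

18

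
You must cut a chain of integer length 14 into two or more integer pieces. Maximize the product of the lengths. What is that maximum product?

162

Fill m[k] for k=2..14: at each k try every first piece i and multiply by the better of (k−i) uncut or m[k−i].
m[2] = 1·max(1,0) = 1·1 = 1
m[3] = max(1·2, 2·1) = 2
m[4] = max(1·3, 2·2, 3·1) = 4
m[5] = max(1·4, 2·3, 3·2, 4·1) = 6
m[6] = max(1·6, 2·4, 3·3, 4·2, 5·1) = 9
m[7] = max(1·9, 2·6, 3·4, 4·3, 5·2, 6·1) = 12
m[8] = max(1·12, 2·9, 3·6, …, 6·2, 7·1) = 18
m[9] = max(1·18, 2·12, 3·9, …, 7·2, 8·1) = 27
m[10] = max(1·27, 2·18, 3·12, …, 8·2, 9·1) = 36
m[11] = max(1·36, 2·27, 3·18, …, 9·2, 10·1) = 54
m[12] = max(1·54, 2·36, 3·27, …, 10·2, 11·1) = 81
m[13] = max(1·81, 2·54, 3·36, …, 11·2, 12·1) = 108
m[14] = max(1·108, 2·81, 3·54, …, 12·2, 13·1) = 162
One optimal split: 3 + 3 + 3 + 3 + 2; product 3·3·3·3·2 = 162.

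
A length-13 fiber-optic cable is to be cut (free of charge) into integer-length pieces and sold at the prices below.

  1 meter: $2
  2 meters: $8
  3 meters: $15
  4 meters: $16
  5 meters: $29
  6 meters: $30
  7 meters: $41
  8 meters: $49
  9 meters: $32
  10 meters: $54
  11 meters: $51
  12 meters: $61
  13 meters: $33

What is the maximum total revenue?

78

Build r[k] bottom-up: r[k] = max over allowed piece i of (p[i] + r[k−i]).
r[1] = 2
r[2] = max(2+2, 8+0) = 8
r[3] = max(2+8, 8+2, 15+0) = 15
r[4] = max(2+15, 8+8, 15+2, 16+0) = 17
r[5] = max(2+17, 8+15, 15+8, 16+2, 29+0) = 29
r[6] = max(2+29, 8+17, 15+15, 16+8, 29+2, 30+0) = 31
r[7] = max(2+31, 8+29, 15+17, …, 30+2, 41+0) = 41
r[8] = max(2+41, 8+31, 15+29, …, 41+2, 49+0) = 49
r[9] = max(2+49, 8+41, 15+31, …, 49+2, 32+0) = 51
r[10] = max(2+51, 8+49, 15+41, …, 32+2, 54+0) = 58
r[11] = max(2+58, 8+51, 15+49, …, 54+2, 51+0) = 64
r[12] = max(2+64, 8+58, 15+51, …, 51+2, 61+0) = 70
r[13] = max(2+70, 8+64, 15+58, …, 61+2, 33+0) = 78
One optimal cutting: 8 + 5 → $49 + $29 = $78.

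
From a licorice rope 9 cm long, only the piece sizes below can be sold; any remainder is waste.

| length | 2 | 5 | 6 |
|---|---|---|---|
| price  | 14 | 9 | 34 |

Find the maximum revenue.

Let best[k] be the best obtainable value from length k. For each k, try every first piece i and keep the best of price[i] + best[k−i].
best[1] = 0
best[2] = 14
best[3] = 14
best[4] = 28  (first piece 2, then best[2]=14)
best[5] = 28
best[6] = 42  (first piece 2, then best[4]=28)
best[7] = 42
best[8] = 56  (first piece 2, then best[6]=42)
best[9] = 56
One optimal cutting: pieces 2 + 2 + 2 + 2 with 1 cm of scrap → ¢56.

56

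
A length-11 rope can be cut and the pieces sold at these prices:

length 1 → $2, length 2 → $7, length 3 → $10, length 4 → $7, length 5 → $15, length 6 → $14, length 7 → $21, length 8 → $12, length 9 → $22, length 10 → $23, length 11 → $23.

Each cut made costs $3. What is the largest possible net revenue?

29

Consider every possible first cut. r[k] is the best of p[i]+r[k−i] over all sellable i≤k, charging 3 whenever i<k.
r[1] = 2
r[2] = 7
r[3] = 10
r[4] = 11  (first piece 2, then r[2]=7)
r[5] = 15
r[6] = 17  (first piece 3, then r[3]=10)
r[7] = 21
r[8] = 22  (first piece 3, then r[5]=15)
r[9] = 25  (first piece 2, then r[7]=21)
r[10] = 28  (first piece 3, then r[7]=21)
r[11] = 29  (first piece 2, then r[9]=25)
One optimal plan: pieces 7 + 2 + 2 (2 cuts) → $35 − $6 = $29.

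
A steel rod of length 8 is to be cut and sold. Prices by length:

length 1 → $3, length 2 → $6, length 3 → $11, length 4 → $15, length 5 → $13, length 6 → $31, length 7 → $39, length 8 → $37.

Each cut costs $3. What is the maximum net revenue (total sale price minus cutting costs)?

Consider every possible first cut. r[k] is the best of p[i]+r[k−i] over all sellable i≤k, charging 3 whenever i<k.
r[1] = 3
r[2] = max(3+3-3, 6+0) = 6
r[3] = max(3+6-3, 6+3-3, 11+0) = 11
r[4] = max(3+11-3, 6+6-3, 11+3-3, 15+0) = 15
r[5] = max(3+15-3, 6+11-3, 11+6-3, 15+3-3, 13+0) = 15
r[6] = max(3+15-3, 6+15-3, 11+11-3, 15+6-3, 13+3-3, 31+0) = 31
r[7] = max(3+31-3, 6+15-3, 11+15-3, …, 31+3-3, 39+0) = 39
r[8] = max(3+39-3, 6+31-3, 11+15-3, …, 39+3-3, 37+0) = 39
One optimal plan: pieces 7 + 1 (1 cut) → $42 − $3 = $39.

39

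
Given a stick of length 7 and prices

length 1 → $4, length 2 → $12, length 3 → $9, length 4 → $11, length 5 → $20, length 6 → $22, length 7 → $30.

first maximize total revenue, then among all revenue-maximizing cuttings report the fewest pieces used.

4

Consider every possible first cut. r[k] is the best of p[i]+r[k−i] over all sellable i≤k.
r[1] = 4
r[2] = max(4+4, 12+0) = 12
r[3] = max(4+12, 12+4, 9+0) = 16
r[4] = max(4+16, 12+12, 9+4, 11+0) = 24
r[5] = max(4+24, 12+16, 9+12, 11+4, 20+0) = 28
r[6] = max(4+28, 12+24, 9+16, 11+12, 20+4, 22+0) = 36
r[7] = max(4+36, 12+28, 9+24, …, 22+4, 30+0) = 40
Maximum revenue is $40.
Now minimize piece count subject to staying optimal: for each k, pieces[k] = 1 + min over i with p[i]+r[k−i]=r[k] of pieces[k−i].
pieces[4] = 2
pieces[5] = 3
pieces[6] = 3
pieces[7] = 4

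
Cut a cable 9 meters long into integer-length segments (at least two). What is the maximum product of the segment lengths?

Fill prod[k] for k=2..9: at each k try every first piece i and multiply by the better of (k−i) uncut or prod[k−i].
prod[2] = 1*max(1,0) = 1*1 = 1
prod[3] = 1*max(2,1) = 1*2 = 2
prod[4] = 2*max(2,1) = 2*2 = 4
prod[5] = 2*max(3,2) = 2*3 = 6
prod[6] = 3*max(3,2) = 3*3 = 9
prod[7] = 2*max(5,6) = 2*6 = 12
prod[8] = 2*max(6,9) = 2*9 = 18
prod[9] = 3*max(6,9) = 3*9 = 27
One optimal split: 3 + 3 + 3; product 3*3*3 = 27.

27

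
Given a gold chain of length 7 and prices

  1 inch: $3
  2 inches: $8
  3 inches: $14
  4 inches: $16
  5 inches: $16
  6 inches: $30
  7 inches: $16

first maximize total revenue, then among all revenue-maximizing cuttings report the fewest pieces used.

2

Consider every possible first cut. r[k] is the best of p[i]+r[k−i] over all sellable i≤k.
r[1] = 3
r[2] = max(3+3, 8+0) = 8
r[3] = max(3+8, 8+3, 14+0) = 14
r[4] = max(3+14, 8+8, 14+3, 16+0) = 17
r[5] = max(3+17, 8+14, 14+8, 16+3, 16+0) = 22
r[6] = max(3+22, 8+17, 14+14, 16+8, 16+3, 30+0) = 30
r[7] = max(3+30, 8+22, 14+17, …, 30+3, 16+0) = 33
Maximum revenue is $33.
Now minimize piece count subject to staying optimal: for each k, pieces[k] = 1 + min over i with p[i]+r[k−i]=r[k] of pieces[k−i].
pieces[4] = 2
pieces[5] = 2
pieces[6] = 1
pieces[7] = 2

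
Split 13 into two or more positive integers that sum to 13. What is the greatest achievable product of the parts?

108

Let prod[k] be the best product for length k (with at least one cut). For each first piece i, the rest contributes max(k−i, prod[k−i]).
prod[2] = 1*max(1,0) = 1*1 = 1
prod[3] = max(1*2, 2*1) = 2
prod[4] = max(1*3, 2*2, 3*1) = 4
prod[5] = max(1*4, 2*3, 3*2, 4*1) = 6
prod[6] = max(1*6, 2*4, 3*3, 4*2, 5*1) = 9
prod[7] = max(1*9, 2*6, 3*4, 4*3, 5*2, 6*1) = 12
prod[8] = max(1*12, 2*9, 3*6, …, 6*2, 7*1) = 18
prod[9] = max(1*18, 2*12, 3*9, …, 7*2, 8*1) = 27
prod[10] = max(1*27, 2*18, 3*12, …, 8*2, 9*1) = 36
prod[11] = max(1*36, 2*27, 3*18, …, 9*2, 10*1) = 54
prod[12] = max(1*54, 2*36, 3*27, …, 10*2, 11*1) = 81
prod[13] = max(1*81, 2*54, 3*36, …, 11*2, 12*1) = 108
One optimal split: 3 + 3 + 3 + 2 + 2; product 3*3*3*2*2 = 108.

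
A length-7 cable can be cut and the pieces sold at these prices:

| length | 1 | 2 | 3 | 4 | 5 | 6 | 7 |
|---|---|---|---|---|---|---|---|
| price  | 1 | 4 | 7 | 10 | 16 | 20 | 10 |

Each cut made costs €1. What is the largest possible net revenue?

Build net[k] bottom-up: net[k] = max over allowed piece i of (p[i] + net[k−i]) − 1 per cut.
net[1] = 1
net[2] = 4
net[3] = 7
net[4] = 10
net[5] = 16
net[6] = 20
net[7] = 20  (first piece 1, then net[6]=20)
One optimal plan: pieces 6 + 1 (1 cut) → €21 − €1 = €20.

20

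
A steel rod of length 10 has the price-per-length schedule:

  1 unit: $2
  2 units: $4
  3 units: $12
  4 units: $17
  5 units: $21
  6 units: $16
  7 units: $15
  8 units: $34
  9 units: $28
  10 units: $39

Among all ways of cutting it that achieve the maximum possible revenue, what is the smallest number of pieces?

Build r[k] bottom-up: r[k] = max over allowed piece i of (p[i] + r[k−i]).
r[1] = 2
r[2] = 4  (first piece 1, then r[1]=2)
r[3] = 12
r[4] = 17
r[5] = 21
r[6] = 24  (first piece 3, then r[3]=12)
r[7] = 29  (first piece 3, then r[4]=17)
r[8] = 34  (first piece 4, then r[4]=17)
r[9] = 38  (first piece 4, then r[5]=21)
r[10] = 42  (first piece 5, then r[5]=21)
Maximum revenue is $42.
Now minimize piece count subject to staying optimal: for each k, pieces[k] = 1 + min over i with p[i]+r[k−i]=r[k] of pieces[k−i].
pieces[7] = 2
pieces[8] = 1
pieces[9] = 2
pieces[10] = 2

2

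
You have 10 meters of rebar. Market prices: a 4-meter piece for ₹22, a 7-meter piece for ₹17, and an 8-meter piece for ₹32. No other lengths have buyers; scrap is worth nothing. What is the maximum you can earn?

44

Consider every possible first cut. f[k] is the best of p[i]+f[k−i] over all sellable i≤k.
f[1] = 0
f[2] = 0
f[3] = 0
f[4] = 22
f[5] = 22
f[6] = 22
f[7] = 22
f[8] = 44  (first piece 4, then f[4]=22)
f[9] = 44
f[10] = 44
One optimal cutting: pieces 4 + 4 with 2 meters of scrap → ₹44.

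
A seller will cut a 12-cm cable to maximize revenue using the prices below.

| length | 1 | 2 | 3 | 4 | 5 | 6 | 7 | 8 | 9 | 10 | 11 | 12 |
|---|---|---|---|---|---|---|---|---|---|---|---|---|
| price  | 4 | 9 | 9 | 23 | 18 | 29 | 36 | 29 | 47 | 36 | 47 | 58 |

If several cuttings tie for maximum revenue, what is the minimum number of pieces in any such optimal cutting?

Build r[k] bottom-up: r[k] = max over allowed piece i of (p[i] + r[k−i]).
r[1] = 4
r[2] = 9
r[3] = 13  (first piece 1, then r[2]=9)
r[4] = 23
r[5] = 27  (first piece 1, then r[4]=23)
r[6] = 32  (first piece 2, then r[4]=23)
r[7] = 36  (first piece 1, then r[6]=32)
r[8] = 46  (first piece 4, then r[4]=23)
r[9] = 50  (first piece 1, then r[8]=46)
r[10] = 55  (first piece 2, then r[8]=46)
r[11] = 59  (first piece 1, then r[10]=55)
r[12] = 69  (first piece 4, then r[8]=46)
Maximum revenue is 69.
Now minimize piece count subject to staying optimal: for each k, pieces[k] = 1 + min over i with p[i]+r[k−i]=r[k] of pieces[k−i].
pieces[9] = 3
pieces[10] = 3
pieces[11] = 2
pieces[12] = 3

3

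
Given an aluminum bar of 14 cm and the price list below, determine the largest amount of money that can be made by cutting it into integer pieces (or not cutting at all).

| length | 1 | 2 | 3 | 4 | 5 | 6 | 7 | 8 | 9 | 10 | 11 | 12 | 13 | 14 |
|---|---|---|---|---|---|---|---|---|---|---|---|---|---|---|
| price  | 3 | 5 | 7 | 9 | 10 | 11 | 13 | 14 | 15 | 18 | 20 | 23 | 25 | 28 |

42

Consider every possible first cut. v[k] is the best of p[i]+v[k−i] over all sellable i≤k.
v[1] = 3
v[2] = 6  (first piece 1, then v[1]=3)
v[3] = 9  (first piece 1, then v[2]=6)
v[4] = 12  (first piece 1, then v[3]=9)
v[5] = 15  (first piece 1, then v[4]=12)
v[6] = 18  (first piece 1, then v[5]=15)
v[7] = 21  (first piece 1, then v[6]=18)
v[8] = 24  (first piece 1, then v[7]=21)
v[9] = 27  (first piece 1, then v[8]=24)
v[10] = 30  (first piece 1, then v[9]=27)
v[11] = 33  (first piece 1, then v[10]=30)
v[12] = 36  (first piece 1, then v[11]=33)
v[13] = 39  (first piece 1, then v[12]=36)
v[14] = 42  (first piece 1, then v[13]=39)
One optimal cutting: 1 + 1 + 1 + 1 + 1 + 1 + 1 + 1 + 1 + 1 + 1 + 1 + 1 + 1 → $3 + $3 + $3 + $3 + $3 + $3 + $3 + $3 + $3 + $3 + $3 + $3 + $3 + $3 = $42.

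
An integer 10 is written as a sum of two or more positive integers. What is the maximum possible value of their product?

Define g[k] = max over 1≤i<k of i · max(k−i, g[k−i]); the inner max lets the remainder stay uncut if that's better.
g[2] = 1·max(1,0) = 1·1 = 1
g[3] = 1·max(2,1) = 1·2 = 2
g[4] = 2·max(2,1) = 2·2 = 4
g[5] = 2·max(3,2) = 2·3 = 6
g[6] = 3·max(3,2) = 3·3 = 9
g[7] = 2·max(5,6) = 2·6 = 12
g[8] = 2·max(6,9) = 2·9 = 18
g[9] = 3·max(6,9) = 3·9 = 27
g[10] = 2·max(8,18) = 2·18 = 36
One optimal split: 3 + 3 + 2 + 2; product 3·3·2·2 = 36.

36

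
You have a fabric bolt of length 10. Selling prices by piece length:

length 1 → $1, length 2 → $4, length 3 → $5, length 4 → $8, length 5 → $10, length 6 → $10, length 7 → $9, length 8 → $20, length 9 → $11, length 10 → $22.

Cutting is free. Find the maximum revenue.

24

Let R[k] be the best obtainable value from length k. For each k, try every first piece i and keep the best of price[i] + R[k−i].
R[1] = 1
R[2] = 4
R[3] = 5  (first piece 1, then R[2]=4)
R[4] = 8  (first piece 2, then R[2]=4)
R[5] = 10
R[6] = 12  (first piece 2, then R[4]=8)
R[7] = 14  (first piece 2, then R[5]=10)
R[8] = 20
R[9] = 21  (first piece 1, then R[8]=20)
R[10] = 24  (first piece 2, then R[8]=20)
One optimal cutting: 8 + 2 → $20 + $4 = $24.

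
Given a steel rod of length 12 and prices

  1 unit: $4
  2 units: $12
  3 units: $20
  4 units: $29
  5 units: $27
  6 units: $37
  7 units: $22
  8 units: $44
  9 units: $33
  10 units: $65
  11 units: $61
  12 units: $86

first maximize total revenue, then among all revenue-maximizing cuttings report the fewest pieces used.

3

Consider every possible first cut. r[k] is the best of p[i]+r[k−i] over all sellable i≤k.
r[1] = 4
r[2] = max(4+4, 12+0) = 12
r[3] = max(4+12, 12+4, 20+0) = 20
r[4] = max(4+20, 12+12, 20+4, 29+0) = 29
r[5] = max(4+29, 12+20, 20+12, 29+4, 27+0) = 33
r[6] = max(4+33, 12+29, 20+20, 29+12, 27+4, 37+0) = 41
r[7] = max(4+41, 12+33, 20+29, …, 37+4, 22+0) = 49
r[8] = max(4+49, 12+41, 20+33, …, 22+4, 44+0) = 58
r[9] = max(4+58, 12+49, 20+41, …, 44+4, 33+0) = 62
r[10] = max(4+62, 12+58, 20+49, …, 33+4, 65+0) = 70
r[11] = max(4+70, 12+62, 20+58, …, 65+4, 61+0) = 78
r[12] = max(4+78, 12+70, 20+62, …, 61+4, 86+0) = 87
Maximum revenue is $87.
Now minimize piece count subject to staying optimal: for each k, pieces[k] = 1 + min over i with p[i]+r[k−i]=r[k] of pieces[k−i].
pieces[9] = 3
pieces[10] = 3
pieces[11] = 3
pieces[12] = 3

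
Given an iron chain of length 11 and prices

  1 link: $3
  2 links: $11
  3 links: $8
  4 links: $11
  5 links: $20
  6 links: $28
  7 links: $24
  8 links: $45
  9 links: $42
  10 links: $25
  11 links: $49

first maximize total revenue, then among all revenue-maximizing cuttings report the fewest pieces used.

3

Let r[k] be the best obtainable value from length k. For each k, try every first piece i and keep the best of price[i] + r[k−i].
r[1] = 3
r[2] = max(3+3, 11+0) = 11
r[3] = max(3+11, 11+3, 8+0) = 14
r[4] = max(3+14, 11+11, 8+3, 11+0) = 22
r[5] = max(3+22, 11+14, 8+11, 11+3, 20+0) = 25
r[6] = max(3+25, 11+22, 8+14, 11+11, 20+3, 28+0) = 33
r[7] = max(3+33, 11+25, 8+22, …, 28+3, 24+0) = 36
r[8] = max(3+36, 11+33, 8+25, …, 24+3, 45+0) = 45
r[9] = max(3+45, 11+36, 8+33, …, 45+3, 42+0) = 48
r[10] = max(3+48, 11+45, 8+36, …, 42+3, 25+0) = 56
r[11] = max(3+56, 11+48, 8+45, …, 25+3, 49+0) = 59
Maximum revenue is $59.
Now minimize piece count subject to staying optimal: for each k, pieces[k] = 1 + min over i with p[i]+r[k−i]=r[k] of pieces[k−i].
pieces[8] = 1
pieces[9] = 2
pieces[10] = 2
pieces[11] = 3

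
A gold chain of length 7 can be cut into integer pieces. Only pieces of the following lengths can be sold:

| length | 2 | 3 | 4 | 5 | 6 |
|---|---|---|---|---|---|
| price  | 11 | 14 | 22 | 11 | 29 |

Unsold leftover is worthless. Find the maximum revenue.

36

Build best[k] bottom-up: best[k] = max over allowed piece i of (p[i] + best[k−i]).
best[1] = 0
best[2] = 11
best[3] = max(11+0, 14+0) = 14
best[4] = max(11+11, 14+0, 22+0) = 22
best[5] = max(11+14, 14+11, 22+0, 11+0) = 25
best[6] = max(11+22, 14+14, 22+11, 11+0, 29+0) = 33
best[7] = max(11+25, 14+22, 22+14, 11+11, 29+0) = 36
One optimal cutting: 3 + 2 + 2 → $36.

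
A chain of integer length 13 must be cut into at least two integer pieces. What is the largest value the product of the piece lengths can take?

Define prod[k] = max over 1≤i<k of i · max(k−i, prod[k−i]); the inner max lets the remainder stay uncut if that's better.
Small cases: prod[2]=1, prod[3]=2, prod[4]=4, prod[5]=6, prod[6]=9, prod[7]=12, prod[8]=18.
prod[9] = 3*max(6,9) = 3*9 = 27
prod[10] = 2*max(8,18) = 2*18 = 36
prod[11] = 2*max(9,27) = 2*27 = 54
prod[12] = 3*max(9,27) = 3*27 = 81
prod[13] = 2*max(11,54) = 2*54 = 108
One optimal split: 3 + 3 + 3 + 2 + 2; product 3*3*3*2*2 = 108.

108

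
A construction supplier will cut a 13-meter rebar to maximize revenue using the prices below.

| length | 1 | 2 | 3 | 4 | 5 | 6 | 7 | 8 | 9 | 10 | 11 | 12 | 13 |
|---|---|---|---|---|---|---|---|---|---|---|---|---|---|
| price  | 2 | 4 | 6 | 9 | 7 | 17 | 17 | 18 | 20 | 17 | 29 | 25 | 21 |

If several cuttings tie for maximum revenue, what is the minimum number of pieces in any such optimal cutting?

3

Consider every possible first cut. r[k] is the best of p[i]+r[k−i] over all sellable i≤k.
r[1] = 2
r[2] = max(2+2, 4+0) = 4
r[3] = max(2+4, 4+2, 6+0) = 6
r[4] = max(2+6, 4+4, 6+2, 9+0) = 9
r[5] = max(2+9, 4+6, 6+4, 9+2, 7+0) = 11
r[6] = max(2+11, 4+9, 6+6, 9+4, 7+2, 17+0) = 17
r[7] = max(2+17, 4+11, 6+9, …, 17+2, 17+0) = 19
r[8] = max(2+19, 4+17, 6+11, …, 17+2, 18+0) = 21
r[9] = max(2+21, 4+19, 6+17, …, 18+2, 20+0) = 23
r[10] = max(2+23, 4+21, 6+19, …, 20+2, 17+0) = 26
r[11] = max(2+26, 4+23, 6+21, …, 17+2, 29+0) = 29
r[12] = max(2+29, 4+26, 6+23, …, 29+2, 25+0) = 34
r[13] = max(2+34, 4+29, 6+26, …, 25+2, 21+0) = 36
Maximum revenue is ₹36.
Now minimize piece count subject to staying optimal: for each k, pieces[k] = 1 + min over i with p[i]+r[k−i]=r[k] of pieces[k−i].
pieces[10] = 2
pieces[11] = 1
pieces[12] = 2
pieces[13] = 3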